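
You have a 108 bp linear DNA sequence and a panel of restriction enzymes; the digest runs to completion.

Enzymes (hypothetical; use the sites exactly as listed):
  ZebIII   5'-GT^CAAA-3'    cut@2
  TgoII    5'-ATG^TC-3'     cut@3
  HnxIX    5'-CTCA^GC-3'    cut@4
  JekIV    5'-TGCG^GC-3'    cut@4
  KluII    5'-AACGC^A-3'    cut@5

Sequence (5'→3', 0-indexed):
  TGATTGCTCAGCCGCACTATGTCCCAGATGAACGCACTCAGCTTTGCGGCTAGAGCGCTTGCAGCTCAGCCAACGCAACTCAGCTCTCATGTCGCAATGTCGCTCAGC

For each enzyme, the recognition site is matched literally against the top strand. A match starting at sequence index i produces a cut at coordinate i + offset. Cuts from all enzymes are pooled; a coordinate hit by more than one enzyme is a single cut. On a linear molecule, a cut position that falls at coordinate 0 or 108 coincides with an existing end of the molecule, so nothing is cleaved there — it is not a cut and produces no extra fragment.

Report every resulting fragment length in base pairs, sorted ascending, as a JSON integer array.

Per-enzyme occurrences:
  ZebIII (GTCAAA, off=2): no sites
  TgoII ATGTC/3: at [18, 88, 96] ⇒ [21, 91, 99]
  HnxIX CTCAGC/4: at [6, 36, 64, 78, 102] ⇒ [10, 40, 68, 82, 106]
  JekIV TGCGGC/4: at [44] ⇒ [48]
  KluII AACGCA/5: at [30, 71] ⇒ [35, 76]

All cut coordinates (distinct, sorted): [10, 21, 35, 40, 48, 68, 76, 82, 91, 99, 106]

Fragments:
  [0,10): 10 bp
  [10,21): 11 bp
  [21,35): 14 bp
  [35,40): 5 bp
  [40,48): 8 bp
  [48,68): 20 bp
  [68,76): 8 bp
  [76,82): 6 bp
  [82,91): 9 bp
  [91,99): 8 bp
  [99,106): 7 bp
  [106,108): 2 bp

[2,5,6,7,8,8,8,9,10,11,14,20]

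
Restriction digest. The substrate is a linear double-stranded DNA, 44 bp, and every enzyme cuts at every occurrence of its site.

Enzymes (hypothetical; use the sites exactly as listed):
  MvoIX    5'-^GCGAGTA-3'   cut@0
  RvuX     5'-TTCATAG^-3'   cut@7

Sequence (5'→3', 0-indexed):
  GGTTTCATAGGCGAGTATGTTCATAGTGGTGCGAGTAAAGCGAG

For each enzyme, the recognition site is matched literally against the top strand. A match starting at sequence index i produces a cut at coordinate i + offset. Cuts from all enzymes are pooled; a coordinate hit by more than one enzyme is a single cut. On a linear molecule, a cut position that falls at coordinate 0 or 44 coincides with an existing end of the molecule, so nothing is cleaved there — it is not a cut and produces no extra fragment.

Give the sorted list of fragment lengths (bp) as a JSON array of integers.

[4,10,14,16]

Per-enzyme occurrences:
  MvoIX (GCGAGTA, off=0): starts [10, 30] → cuts [10, 30]
  RvuX (TTCATAG, off=7): starts [3, 19] → cuts [10, 26]

All cut coordinates (distinct, sorted): [10, 26, 30]

Fragment lengths:
  [0,10): 10 bp
  [10,26): 16 bp
  [26,30): 4 bp
  [30,44): 14 bp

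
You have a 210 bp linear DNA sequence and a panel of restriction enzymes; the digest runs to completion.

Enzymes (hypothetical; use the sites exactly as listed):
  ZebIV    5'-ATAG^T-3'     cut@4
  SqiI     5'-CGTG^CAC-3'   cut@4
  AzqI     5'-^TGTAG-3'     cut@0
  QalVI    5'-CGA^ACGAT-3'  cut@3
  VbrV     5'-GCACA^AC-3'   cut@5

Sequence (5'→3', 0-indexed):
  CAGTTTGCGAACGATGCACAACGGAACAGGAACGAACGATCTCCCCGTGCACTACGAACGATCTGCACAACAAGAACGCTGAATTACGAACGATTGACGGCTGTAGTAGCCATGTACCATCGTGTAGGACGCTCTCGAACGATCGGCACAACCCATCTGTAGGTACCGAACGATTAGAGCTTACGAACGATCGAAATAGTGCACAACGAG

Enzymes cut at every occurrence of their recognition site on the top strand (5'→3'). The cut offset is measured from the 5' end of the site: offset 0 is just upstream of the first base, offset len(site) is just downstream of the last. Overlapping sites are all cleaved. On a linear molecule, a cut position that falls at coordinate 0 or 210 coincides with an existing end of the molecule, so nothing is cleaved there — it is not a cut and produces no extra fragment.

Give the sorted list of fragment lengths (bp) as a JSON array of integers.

Site scan:
  ZebIV (ATAGT, off=4): starts [195] → cuts [199]
  SqiI (CGTGCAC, off=4): starts [45] → cuts [49]
  AzqI (TGTAG, off=0): starts [101, 122, 157] → cuts [101, 122, 157]
  QalVI (CGAACGAT, off=3): starts [7, 32, 54, 86, 135, 166, 183] → cuts [10, 35, 57, 89, 138, 169, 186]
  VbrV (GCACAAC, off=5): starts [15, 64, 145, 200] → cuts [20, 69, 150, 205]

All cut coordinates (distinct, sorted): [10, 20, 35, 49, 57, 69, 89, 101, 122, 138, 150, 157, 169, 186, 199, 205]

Fragment lengths:
  [0,10): 10 bp
  [10,20): 10 bp
  [20,35): 15 bp
  [35,49): 14 bp
  [49,57): 8 bp
  [57,69): 12 bp
  [69,89): 20 bp
  [89,101): 12 bp
  [101,122): 21 bp
  [122,138): 16 bp
  [138,150): 12 bp
  [150,157): 7 bp
  [157,169): 12 bp
  [169,186): 17 bp
  [186,199): 13 bp
  [199,205): 6 bp
  [205,210): 5 bp

[5,6,7,8,10,10,12,12,12,12,13,14,15,16,17,20,21]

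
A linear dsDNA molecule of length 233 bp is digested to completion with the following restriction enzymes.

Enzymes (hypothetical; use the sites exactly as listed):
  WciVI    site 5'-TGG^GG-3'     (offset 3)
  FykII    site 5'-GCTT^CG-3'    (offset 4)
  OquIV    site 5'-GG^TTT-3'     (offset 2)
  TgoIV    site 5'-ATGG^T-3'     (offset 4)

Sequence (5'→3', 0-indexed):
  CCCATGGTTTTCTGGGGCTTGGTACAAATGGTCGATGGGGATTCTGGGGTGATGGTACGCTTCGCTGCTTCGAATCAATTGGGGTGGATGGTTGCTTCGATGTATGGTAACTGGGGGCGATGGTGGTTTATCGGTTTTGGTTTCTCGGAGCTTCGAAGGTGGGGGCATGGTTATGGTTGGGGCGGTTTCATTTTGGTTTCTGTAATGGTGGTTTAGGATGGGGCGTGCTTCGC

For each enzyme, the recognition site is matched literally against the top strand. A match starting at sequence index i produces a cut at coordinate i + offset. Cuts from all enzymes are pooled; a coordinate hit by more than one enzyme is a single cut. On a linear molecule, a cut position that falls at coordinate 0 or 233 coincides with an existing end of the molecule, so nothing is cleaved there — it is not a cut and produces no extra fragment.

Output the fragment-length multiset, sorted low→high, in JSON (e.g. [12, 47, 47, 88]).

Scan for sites:
  WciVI (TGGGG, off=3): starts [12, 35, 44, 79, 111, 159, 177, 218] → cuts [15, 38, 47, 82, 114, 162, 180, 221]
  FykII (GCTTCG, off=4): starts [58, 66, 93, 149, 226] → cuts [62, 70, 97, 153, 230]
  OquIV (GGTTT, off=2): starts [5, 124, 132, 138, 183, 194, 209] → cuts [7, 126, 134, 140, 185, 196, 211]
  TgoIV (ATGGT, off=4): starts [3, 27, 51, 87, 103, 119, 166, 172, 204] → cuts [7, 31, 55, 91, 107, 123, 170, 176, 208]

All cut coordinates (distinct, sorted): [7, 15, 31, 38, 47, 55, 62, 70, 82, 91, 97, 107, 114, 123, 126, 134, 140, 153, 162, 170, 176, 180, 185, 196, 208, 211, 221, 230]

Fragments:
  [0,7): 7 bp
  [7,15): 8 bp
  [15,31): 16 bp
  [31,38): 7 bp
  [38,47): 9 bp
  [47,55): 8 bp
  [55,62): 7 bp
  [62,70): 8 bp
  [70,82): 12 bp
  [82,91): 9 bp
  [91,97): 6 bp
  [97,107): 10 bp
  [107,114): 7 bp
  [114,123): 9 bp
  [123,126): 3 bp
  [126,134): 8 bp
  [134,140): 6 bp
  [140,153): 13 bp
  [153,162): 9 bp
  [162,170): 8 bp
  [170,176): 6 bp
  [176,180): 4 bp
  [180,185): 5 bp
  [185,196): 11 bp
  [196,208): 12 bp
  [208,211): 3 bp
  [211,221): 10 bp
  [221,230): 9 bp
  [230,233): 3 bp

[3,3,3,4,5,6,6,6,7,7,7,7,8,8,8,8,8,9,9,9,9,9,10,10,11,12,12,13,16]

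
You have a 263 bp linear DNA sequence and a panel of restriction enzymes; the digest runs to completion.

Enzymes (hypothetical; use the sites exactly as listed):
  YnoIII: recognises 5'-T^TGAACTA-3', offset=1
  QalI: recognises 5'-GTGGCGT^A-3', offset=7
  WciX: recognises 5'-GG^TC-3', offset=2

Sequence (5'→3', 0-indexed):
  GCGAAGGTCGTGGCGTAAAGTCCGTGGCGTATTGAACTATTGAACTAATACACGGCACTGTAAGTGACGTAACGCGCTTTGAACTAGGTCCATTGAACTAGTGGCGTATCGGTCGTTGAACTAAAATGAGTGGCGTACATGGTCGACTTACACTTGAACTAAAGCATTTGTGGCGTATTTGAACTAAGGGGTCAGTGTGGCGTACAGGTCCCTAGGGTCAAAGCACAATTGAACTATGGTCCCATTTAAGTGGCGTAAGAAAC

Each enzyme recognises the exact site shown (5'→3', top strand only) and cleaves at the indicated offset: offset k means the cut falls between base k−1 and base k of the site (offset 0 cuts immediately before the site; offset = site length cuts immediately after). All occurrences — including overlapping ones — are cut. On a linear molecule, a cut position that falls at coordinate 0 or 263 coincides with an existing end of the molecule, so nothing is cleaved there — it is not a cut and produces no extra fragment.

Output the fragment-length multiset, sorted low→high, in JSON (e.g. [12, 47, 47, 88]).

Site scan:
  YnoIII (TTGAACTA, off=1): starts [31, 39, 78, 92, 115, 153, 178, 228] → cuts [32, 40, 79, 93, 116, 154, 179, 229]
  QalI (GTGGCGTA, off=7): starts [9, 23, 100, 129, 169, 196, 249] → cuts [16, 30, 107, 136, 176, 203, 256]
  WciX (GGTC, off=2): starts [5, 86, 110, 140, 189, 206, 215, 237] → cuts [7, 88, 112, 142, 191, 208, 217, 239]

Pooled cuts: [7, 16, 30, 32, 40, 79, 88, 93, 107, 112, 116, 136, 142, 154, 176, 179, 191, 203, 208, 217, 229, 239, 256]

Fragment lengths:
  [0,7): 7 bp
  [7,16): 9 bp
  [16,30): 14 bp
  [30,32): 2 bp
  [32,40): 8 bp
  [40,79): 39 bp
  [79,88): 9 bp
  [88,93): 5 bp
  [93,107): 14 bp
  [107,112): 5 bp
  [112,116): 4 bp
  [116,136): 20 bp
  [136,142): 6 bp
  [142,154): 12 bp
  [154,176): 22 bp
  [176,179): 3 bp
  [179,191): 12 bp
  [191,203): 12 bp
  [203,208): 5 bp
  [208,217): 9 bp
  [217,229): 12 bp
  [229,239): 10 bp
  [239,256): 17 bp
  [256,263): 7 bp

[2,3,4,5,5,5,6,7,7,8,9,9,9,10,12,12,12,12,14,14,17,20,22,39]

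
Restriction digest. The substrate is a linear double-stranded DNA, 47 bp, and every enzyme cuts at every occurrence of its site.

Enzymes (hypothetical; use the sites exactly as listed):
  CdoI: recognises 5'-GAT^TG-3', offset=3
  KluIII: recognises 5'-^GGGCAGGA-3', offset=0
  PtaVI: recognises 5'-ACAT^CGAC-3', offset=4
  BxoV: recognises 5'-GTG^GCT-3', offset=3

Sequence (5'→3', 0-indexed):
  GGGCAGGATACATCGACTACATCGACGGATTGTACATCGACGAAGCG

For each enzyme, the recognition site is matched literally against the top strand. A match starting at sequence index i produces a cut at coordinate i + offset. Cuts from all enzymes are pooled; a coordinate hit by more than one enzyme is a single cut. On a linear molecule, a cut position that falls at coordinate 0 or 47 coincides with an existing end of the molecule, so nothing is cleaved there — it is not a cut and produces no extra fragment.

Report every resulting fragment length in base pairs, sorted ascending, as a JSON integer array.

Per-enzyme occurrences:
  CdoI (GATTG, off=3): starts [27] → cuts [30]
  KluIII (GGGCAGGA, off=0): starts [0] → cuts [] (position 0 is a terminus of the linear molecule — no cut)
  PtaVI (ACATCGAC, off=4): starts [9, 18, 33] → cuts [13, 22, 37]
  BxoV (GTGGCT, off=3): no sites

All cut coordinates (distinct, sorted): [13, 22, 30, 37]

Fragment lengths:
  [0,13): 13 bp
  [13,22): 9 bp
  [22,30): 8 bp
  [30,37): 7 bp
  [37,47): 10 bp

[7,8,9,10,13]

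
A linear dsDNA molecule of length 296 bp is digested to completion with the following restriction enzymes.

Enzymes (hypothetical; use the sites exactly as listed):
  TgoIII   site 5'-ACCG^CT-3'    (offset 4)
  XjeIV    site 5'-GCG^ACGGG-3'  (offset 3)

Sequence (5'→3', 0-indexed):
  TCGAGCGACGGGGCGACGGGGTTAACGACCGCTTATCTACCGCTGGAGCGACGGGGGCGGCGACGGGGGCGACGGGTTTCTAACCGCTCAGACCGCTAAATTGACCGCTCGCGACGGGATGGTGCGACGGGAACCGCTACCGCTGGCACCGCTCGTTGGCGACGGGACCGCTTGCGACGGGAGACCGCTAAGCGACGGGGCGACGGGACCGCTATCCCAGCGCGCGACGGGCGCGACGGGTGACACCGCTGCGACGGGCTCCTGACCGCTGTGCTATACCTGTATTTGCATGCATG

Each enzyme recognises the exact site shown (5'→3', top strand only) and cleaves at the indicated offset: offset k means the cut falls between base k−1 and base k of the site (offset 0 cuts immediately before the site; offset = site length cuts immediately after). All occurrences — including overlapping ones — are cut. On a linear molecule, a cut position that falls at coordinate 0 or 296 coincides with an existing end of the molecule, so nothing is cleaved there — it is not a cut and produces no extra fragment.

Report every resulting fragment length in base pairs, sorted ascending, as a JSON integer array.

[5,6,6,6,7,7,8,8,8,9,9,9,9,9,9,10,10,11,11,12,12,13,13,15,15,15,16,28]

Scan for sites:
  TgoIII (ACCGCT, off=4): starts [27, 38, 82, 91, 103, 132, 138, 147, 166, 183, 207, 244, 264] → cuts [31, 42, 86, 95, 107, 136, 142, 151, 170, 187, 211, 248, 268]
  XjeIV (GCGACGGG, off=3): starts [4, 12, 47, 59, 68, 110, 123, 158, 173, 191, 199, 223, 232, 250] → cuts [7, 15, 50, 62, 71, 113, 126, 161, 176, 194, 202, 226, 235, 253]

Pooled cuts: [7, 15, 31, 42, 50, 62, 71, 86, 95, 107, 113, 126, 136, 142, 151, 161, 170, 176, 187, 194, 202, 211, 226, 235, 248, 253, 268]

Fragment lengths:
  [0,7): 7 bp
  [7,15): 8 bp
  [15,31): 16 bp
  [31,42): 11 bp
  [42,50): 8 bp
  [50,62): 12 bp
  [62,71): 9 bp
  [71,86): 15 bp
  [86,95): 9 bp
  [95,107): 12 bp
  [107,113): 6 bp
  [113,126): 13 bp
  [126,136): 10 bp
  [136,142): 6 bp
  [142,151): 9 bp
  [151,161): 10 bp
  [161,170): 9 bp
  [170,176): 6 bp
  [176,187): 11 bp
  [187,194): 7 bp
  [194,202): 8 bp
  [202,211): 9 bp
  [211,226): 15 bp
  [226,235): 9 bp
  [235,248): 13 bp
  [248,253): 5 bp
  [253,268): 15 bp
  [268,296): 28 bp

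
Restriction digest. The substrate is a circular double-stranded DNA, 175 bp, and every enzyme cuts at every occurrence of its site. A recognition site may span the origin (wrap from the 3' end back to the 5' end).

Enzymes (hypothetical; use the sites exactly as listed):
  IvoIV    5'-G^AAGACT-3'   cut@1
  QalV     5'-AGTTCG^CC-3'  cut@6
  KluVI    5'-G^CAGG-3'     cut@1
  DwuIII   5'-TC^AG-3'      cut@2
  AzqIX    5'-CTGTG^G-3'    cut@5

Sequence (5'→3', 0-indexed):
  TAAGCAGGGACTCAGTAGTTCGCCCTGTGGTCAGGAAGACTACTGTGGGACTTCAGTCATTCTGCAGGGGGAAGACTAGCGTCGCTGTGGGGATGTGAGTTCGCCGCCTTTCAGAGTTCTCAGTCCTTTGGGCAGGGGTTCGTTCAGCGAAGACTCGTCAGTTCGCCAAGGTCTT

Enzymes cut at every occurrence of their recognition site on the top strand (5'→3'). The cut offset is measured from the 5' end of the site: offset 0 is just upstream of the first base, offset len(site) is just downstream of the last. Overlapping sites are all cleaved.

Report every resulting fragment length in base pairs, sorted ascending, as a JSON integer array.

[3,3,4,6,7,7,7,9,9,9,9,10,10,11,12,13,14,14,18]

Scan for sites:
  IvoIV (GAAGACT, off=1): starts [34, 70, 148] → cuts [35, 71, 149]
  QalV (AGTTCGCC, off=6): starts [16, 97, 159] → cuts [22, 103, 165]
  KluVI (GCAGG, off=1): starts [3, 63, 131] → cuts [4, 64, 132]
  DwuIII (TCAG, off=2): starts [11, 30, 52, 110, 119, 143, 157] → cuts [13, 32, 54, 112, 121, 145, 159]
  AzqIX (CTGTGG, off=5): starts [24, 42, 84] → cuts [29, 47, 89]

Pooled cuts: [4, 13, 22, 29, 32, 35, 47, 54, 64, 71, 89, 103, 112, 121, 132, 145, 149, 159, 165]

Fragment lengths:
  4→13: 9 bp
  13→22: 9 bp
  22→29: 7 bp
  29→32: 3 bp
  32→35: 3 bp
  35→47: 12 bp
  47→54: 7 bp
  54→64: 10 bp
  64→71: 7 bp
  71→89: 18 bp
  89→103: 14 bp
  103→112: 9 bp
  112→121: 9 bp
  121→132: 11 bp
  132→145: 13 bp
  145→149: 4 bp
  149→159: 10 bp
  159→165: 6 bp
  165→4 (wrap): 175-165+4 = 14 bp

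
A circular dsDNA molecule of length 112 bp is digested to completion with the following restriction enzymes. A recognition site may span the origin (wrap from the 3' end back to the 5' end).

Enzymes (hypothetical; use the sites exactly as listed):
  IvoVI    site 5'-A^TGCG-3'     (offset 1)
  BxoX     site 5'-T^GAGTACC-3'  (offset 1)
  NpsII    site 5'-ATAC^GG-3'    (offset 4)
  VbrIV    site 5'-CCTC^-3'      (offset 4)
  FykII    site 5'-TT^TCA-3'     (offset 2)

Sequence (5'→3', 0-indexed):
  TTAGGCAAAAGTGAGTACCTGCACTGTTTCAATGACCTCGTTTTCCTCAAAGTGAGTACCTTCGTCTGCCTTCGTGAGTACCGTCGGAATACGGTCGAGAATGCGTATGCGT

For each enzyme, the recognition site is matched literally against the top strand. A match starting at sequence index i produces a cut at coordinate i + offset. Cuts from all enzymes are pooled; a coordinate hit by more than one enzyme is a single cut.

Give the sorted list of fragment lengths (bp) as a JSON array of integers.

Per-enzyme occurrences:
  IvoVI ATGCG/1: at [100, 106] ⇒ [101, 107]
  BxoX TGAGTACC/1: at [11, 52, 74] ⇒ [12, 53, 75]
  NpsII ATACGG/4: at [88] ⇒ [92]
  VbrIV CCTC/4: at [35, 44] ⇒ [39, 48]
  FykII TTTCA/2: at [26] ⇒ [28]

All cut coordinates (distinct, sorted): [12, 28, 39, 48, 53, 75, 92, 101, 107]

Fragments:
  12→28: 16 bp
  28→39: 11 bp
  39→48: 9 bp
  48→53: 5 bp
  53→75: 22 bp
  75→92: 17 bp
  92→101: 9 bp
  101→107: 6 bp
  107→12 (wrap): 112-107+12 = 17 bp

[5,6,9,9,11,16,17,17,22]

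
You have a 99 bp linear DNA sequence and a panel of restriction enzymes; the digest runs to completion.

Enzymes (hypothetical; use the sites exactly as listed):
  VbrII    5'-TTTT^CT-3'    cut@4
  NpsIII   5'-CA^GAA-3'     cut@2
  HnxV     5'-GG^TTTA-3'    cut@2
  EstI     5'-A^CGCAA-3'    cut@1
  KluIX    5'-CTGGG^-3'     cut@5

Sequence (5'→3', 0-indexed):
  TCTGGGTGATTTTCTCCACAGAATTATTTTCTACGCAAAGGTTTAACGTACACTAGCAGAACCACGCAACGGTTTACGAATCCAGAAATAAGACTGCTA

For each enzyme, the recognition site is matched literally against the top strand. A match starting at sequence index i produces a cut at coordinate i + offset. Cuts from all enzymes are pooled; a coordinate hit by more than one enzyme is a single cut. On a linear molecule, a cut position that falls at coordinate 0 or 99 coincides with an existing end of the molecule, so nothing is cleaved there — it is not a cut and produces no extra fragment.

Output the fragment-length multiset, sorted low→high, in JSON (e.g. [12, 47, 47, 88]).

Per-enzyme occurrences:
  VbrII (TTTTCT, off=4): starts [9, 26] → cuts [13, 30]
  NpsIII (CAGAA, off=2): starts [18, 56, 82] → cuts [20, 58, 84]
  HnxV (GGTTTA, off=2): starts [39, 70] → cuts [41, 72]
  EstI (ACGCAA, off=1): starts [32, 63] → cuts [33, 64]
  KluIX (CTGGG, off=5): starts [1] → cuts [6]

Pooled cuts: [6, 13, 20, 30, 33, 41, 58, 64, 72, 84]

Fragments:
  [0,6): 6 bp
  [6,13): 7 bp
  [13,20): 7 bp
  [20,30): 10 bp
  [30,33): 3 bp
  [33,41): 8 bp
  [41,58): 17 bp
  [58,64): 6 bp
  [64,72): 8 bp
  [72,84): 12 bp
  [84,99): 15 bp

[3,6,6,7,7,8,8,10,12,15,17]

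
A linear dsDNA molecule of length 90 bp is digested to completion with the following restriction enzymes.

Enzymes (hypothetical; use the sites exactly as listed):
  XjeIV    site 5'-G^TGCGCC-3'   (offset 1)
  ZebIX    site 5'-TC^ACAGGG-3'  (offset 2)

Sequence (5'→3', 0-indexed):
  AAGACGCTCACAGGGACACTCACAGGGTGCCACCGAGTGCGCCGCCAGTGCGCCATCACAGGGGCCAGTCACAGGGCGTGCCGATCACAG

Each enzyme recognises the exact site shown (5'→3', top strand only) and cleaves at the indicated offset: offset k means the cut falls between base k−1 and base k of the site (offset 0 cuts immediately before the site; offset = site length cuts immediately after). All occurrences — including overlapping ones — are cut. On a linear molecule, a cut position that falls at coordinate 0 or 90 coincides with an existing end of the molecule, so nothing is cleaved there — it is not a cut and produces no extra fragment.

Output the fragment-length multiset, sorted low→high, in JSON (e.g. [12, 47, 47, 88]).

Scan for sites:
  XjeIV (GTGCGCC, off=1): starts [36, 47] → cuts [37, 48]
  ZebIX (TCACAGGG, off=2): starts [7, 19, 55, 68] → cuts [9, 21, 57, 70]

Pooled cuts: [9, 21, 37, 48, 57, 70]

Fragments:
  [0,9): 9 bp
  [9,21): 12 bp
  [21,37): 16 bp
  [37,48): 11 bp
  [48,57): 9 bp
  [57,70): 13 bp
  [70,90): 20 bp

[9,9,11,12,13,16,20]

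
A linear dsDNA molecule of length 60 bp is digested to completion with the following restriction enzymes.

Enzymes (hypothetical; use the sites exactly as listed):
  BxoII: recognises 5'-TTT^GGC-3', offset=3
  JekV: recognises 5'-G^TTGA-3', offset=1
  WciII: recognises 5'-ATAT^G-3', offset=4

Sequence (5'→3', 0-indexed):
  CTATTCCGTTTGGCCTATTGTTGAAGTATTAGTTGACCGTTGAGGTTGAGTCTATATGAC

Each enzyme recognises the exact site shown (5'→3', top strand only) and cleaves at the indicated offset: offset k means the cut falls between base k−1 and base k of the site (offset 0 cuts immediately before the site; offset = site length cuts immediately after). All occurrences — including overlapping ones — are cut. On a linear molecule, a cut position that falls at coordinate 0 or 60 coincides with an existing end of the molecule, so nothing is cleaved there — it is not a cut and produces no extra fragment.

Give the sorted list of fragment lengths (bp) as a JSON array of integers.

[3,6,7,9,11,12,12]

Scan for sites:
  BxoII (TTTGGC, off=3): starts [8] → cuts [11]
  JekV (GTTGA, off=1): starts [19, 31, 38, 44] → cuts [20, 32, 39, 45]
  WciII (ATATG, off=4): starts [53] → cuts [57]

Pooled cuts: [11, 20, 32, 39, 45, 57]

Fragment lengths:
  [0,11): 11 bp
  [11,20): 9 bp
  [20,32): 12 bp
  [32,39): 7 bp
  [39,45): 6 bp
  [45,57): 12 bp
  [57,60): 3 bp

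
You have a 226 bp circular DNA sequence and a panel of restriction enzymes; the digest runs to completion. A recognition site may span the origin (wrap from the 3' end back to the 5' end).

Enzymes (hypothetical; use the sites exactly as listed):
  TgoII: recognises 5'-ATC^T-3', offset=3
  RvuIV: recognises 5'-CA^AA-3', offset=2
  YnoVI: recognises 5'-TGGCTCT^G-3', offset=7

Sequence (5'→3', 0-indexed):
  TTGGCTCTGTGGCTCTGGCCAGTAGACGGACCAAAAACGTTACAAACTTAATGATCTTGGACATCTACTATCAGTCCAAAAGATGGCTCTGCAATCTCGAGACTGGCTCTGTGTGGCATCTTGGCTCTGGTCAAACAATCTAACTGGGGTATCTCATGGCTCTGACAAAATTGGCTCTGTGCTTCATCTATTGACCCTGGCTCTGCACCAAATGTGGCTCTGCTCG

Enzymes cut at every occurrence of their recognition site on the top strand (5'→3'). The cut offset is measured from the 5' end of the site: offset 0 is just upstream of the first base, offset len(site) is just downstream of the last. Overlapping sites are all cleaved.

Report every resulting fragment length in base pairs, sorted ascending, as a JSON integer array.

Site scan:
  TgoII (ATCT, off=3): starts [53, 62, 93, 117, 137, 150, 185] → cuts [56, 65, 96, 120, 140, 153, 188]
  RvuIV (CAAA, off=2): starts [31, 42, 76, 131, 165, 208] → cuts [33, 44, 78, 133, 167, 210]
  YnoVI (TGGCTCTG, off=7): starts [1, 9, 83, 103, 121, 156, 171, 197, 214] → cuts [8, 16, 90, 110, 128, 163, 178, 204, 221]

All cut coordinates (distinct, sorted): [8, 16, 33, 44, 56, 65, 78, 90, 96, 110, 120, 128, 133, 140, 153, 163, 167, 178, 188, 204, 210, 221]

Fragment lengths:
  8→16: 8 bp
  16→33: 17 bp
  33→44: 11 bp
  44→56: 12 bp
  56→65: 9 bp
  65→78: 13 bp
  78→90: 12 bp
  90→96: 6 bp
  96→110: 14 bp
  110→120: 10 bp
  120→128: 8 bp
  128→133: 5 bp
  133→140: 7 bp
  140→153: 13 bp
  153→163: 10 bp
  163→167: 4 bp
  167→178: 11 bp
  178→188: 10 bp
  188→204: 16 bp
  204→210: 6 bp
  210→221: 11 bp
  221→8 (wrap): 226-221+8 = 13 bp

[4,5,6,6,7,8,8,9,10,10,10,11,11,11,12,12,13,13,13,14,16,17]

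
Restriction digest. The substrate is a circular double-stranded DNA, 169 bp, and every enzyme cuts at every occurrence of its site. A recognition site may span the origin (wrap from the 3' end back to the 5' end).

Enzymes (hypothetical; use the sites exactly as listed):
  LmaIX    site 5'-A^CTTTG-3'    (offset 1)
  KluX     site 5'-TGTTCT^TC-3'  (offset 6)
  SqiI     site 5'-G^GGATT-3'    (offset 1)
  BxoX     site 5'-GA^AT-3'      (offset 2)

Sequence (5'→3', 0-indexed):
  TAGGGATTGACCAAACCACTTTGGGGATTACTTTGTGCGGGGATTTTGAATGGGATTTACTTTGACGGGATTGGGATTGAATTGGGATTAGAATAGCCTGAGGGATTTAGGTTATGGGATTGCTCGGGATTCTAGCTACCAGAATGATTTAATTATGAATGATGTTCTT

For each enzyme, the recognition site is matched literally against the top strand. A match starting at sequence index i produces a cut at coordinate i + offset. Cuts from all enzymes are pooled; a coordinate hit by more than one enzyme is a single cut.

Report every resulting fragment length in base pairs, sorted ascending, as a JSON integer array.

[3,4,6,6,6,7,7,8,8,9,10,10,10,14,14,15,15,17]

Scan for sites:
  LmaIX ACTTTG/1: at [17, 29, 58] ⇒ [18, 30, 59]
  KluX (TGTTCTTC, off=6): no sites
  SqiI GGGATT/1: at [2, 23, 39, 51, 66, 72, 83, 101, 115, 125] ⇒ [3, 24, 40, 52, 67, 73, 84, 102, 116, 126]
  BxoX GAAT/2: at [47, 78, 90, 141, 156] ⇒ [49, 80, 92, 143, 158]

All cut coordinates (distinct, sorted): [3, 18, 24, 30, 40, 49, 52, 59, 67, 73, 80, 84, 92, 102, 116, 126, 143, 158]

Fragment lengths:
  3→18: 15 bp
  18→24: 6 bp
  24→30: 6 bp
  30→40: 10 bp
  40→49: 9 bp
  49→52: 3 bp
  52→59: 7 bp
  59→67: 8 bp
  67→73: 6 bp
  73→80: 7 bp
  80→84: 4 bp
  84→92: 8 bp
  92→102: 10 bp
  102→116: 14 bp
  116→126: 10 bp
  126→143: 17 bp
  143→158: 15 bp
  158→3 (wrap): 169-158+3 = 14 bp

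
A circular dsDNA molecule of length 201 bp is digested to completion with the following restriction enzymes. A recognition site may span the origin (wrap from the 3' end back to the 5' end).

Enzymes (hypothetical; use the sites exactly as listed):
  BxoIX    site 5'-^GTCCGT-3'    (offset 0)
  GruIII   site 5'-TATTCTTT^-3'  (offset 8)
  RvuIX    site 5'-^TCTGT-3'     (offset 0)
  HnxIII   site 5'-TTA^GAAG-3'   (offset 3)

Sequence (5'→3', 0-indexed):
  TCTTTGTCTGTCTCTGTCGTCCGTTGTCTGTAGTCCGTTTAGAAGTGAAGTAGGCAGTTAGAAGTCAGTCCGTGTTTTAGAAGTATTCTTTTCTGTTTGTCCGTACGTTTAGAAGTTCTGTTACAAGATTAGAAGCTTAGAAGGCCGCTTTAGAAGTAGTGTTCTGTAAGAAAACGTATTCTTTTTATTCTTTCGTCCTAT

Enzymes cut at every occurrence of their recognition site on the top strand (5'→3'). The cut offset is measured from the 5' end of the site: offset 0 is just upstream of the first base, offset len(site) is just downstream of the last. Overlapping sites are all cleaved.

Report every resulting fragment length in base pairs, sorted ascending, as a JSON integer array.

[1,5,6,6,6,7,7,8,8,9,9,10,12,12,13,13,13,15,19,22]

Scan for sites:
  BxoIX (GTCCGT, off=0): starts [18, 32, 67, 98] → cuts [18, 32, 67, 98]
  GruIII (TATTCTTT, off=8): starts [83, 176, 185, 198] → cuts [5, 91, 184, 193]
  RvuIX (TCTGT, off=0): starts [6, 12, 26, 91, 116, 162] → cuts [6, 12, 26, 91, 116, 162]
  HnxIII (TTAGAAG, off=3): starts [38, 57, 76, 108, 128, 136, 149] → cuts [41, 60, 79, 111, 131, 139, 152]

All cut coordinates (distinct, sorted): [5, 6, 12, 18, 26, 32, 41, 60, 67, 79, 91, 98, 111, 116, 131, 139, 152, 162, 184, 193]

Fragments:
  5→6: 1 bp
  6→12: 6 bp
  12→18: 6 bp
  18→26: 8 bp
  26→32: 6 bp
  32→41: 9 bp
  41→60: 19 bp
  60→67: 7 bp
  67→79: 12 bp
  79→91: 12 bp
  91→98: 7 bp
  98→111: 13 bp
  111→116: 5 bp
  116→131: 15 bp
  131→139: 8 bp
  139→152: 13 bp
  152→162: 10 bp
  162→184: 22 bp
  184→193: 9 bp
  193→5 (wrap): 201-193+5 = 13 bp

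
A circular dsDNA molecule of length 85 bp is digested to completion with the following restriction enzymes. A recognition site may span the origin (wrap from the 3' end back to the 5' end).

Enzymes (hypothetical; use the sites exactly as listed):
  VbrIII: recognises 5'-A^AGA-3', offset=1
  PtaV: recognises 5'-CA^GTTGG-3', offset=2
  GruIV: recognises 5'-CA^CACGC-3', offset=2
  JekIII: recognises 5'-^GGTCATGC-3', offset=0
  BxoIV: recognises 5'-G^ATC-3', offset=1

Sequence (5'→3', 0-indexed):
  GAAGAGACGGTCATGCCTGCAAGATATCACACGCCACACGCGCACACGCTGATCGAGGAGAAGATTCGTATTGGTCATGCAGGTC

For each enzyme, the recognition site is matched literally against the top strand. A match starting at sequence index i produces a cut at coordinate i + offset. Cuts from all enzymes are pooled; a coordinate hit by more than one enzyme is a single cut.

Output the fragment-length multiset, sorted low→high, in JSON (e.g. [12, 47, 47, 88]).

[6,7,7,8,8,10,11,13,15]

Scan for sites:
  VbrIII AAGA/1: at [1, 20, 60] ⇒ [2, 21, 61]
  PtaV (CAGTTGG, off=2): no sites
  GruIV CACACGC/2: at [27, 34, 42] ⇒ [29, 36, 44]
  JekIII GGTCATGC/0: at [8, 72] ⇒ [8, 72]
  BxoIV GATC/1: at [50] ⇒ [51]

Pooled cuts: [2, 8, 21, 29, 36, 44, 51, 61, 72]

Fragments:
  2→8: 6 bp
  8→21: 13 bp
  21→29: 8 bp
  29→36: 7 bp
  36→44: 8 bp
  44→51: 7 bp
  51→61: 10 bp
  61→72: 11 bp
  72→2 (wrap): 85-72+2 = 15 bp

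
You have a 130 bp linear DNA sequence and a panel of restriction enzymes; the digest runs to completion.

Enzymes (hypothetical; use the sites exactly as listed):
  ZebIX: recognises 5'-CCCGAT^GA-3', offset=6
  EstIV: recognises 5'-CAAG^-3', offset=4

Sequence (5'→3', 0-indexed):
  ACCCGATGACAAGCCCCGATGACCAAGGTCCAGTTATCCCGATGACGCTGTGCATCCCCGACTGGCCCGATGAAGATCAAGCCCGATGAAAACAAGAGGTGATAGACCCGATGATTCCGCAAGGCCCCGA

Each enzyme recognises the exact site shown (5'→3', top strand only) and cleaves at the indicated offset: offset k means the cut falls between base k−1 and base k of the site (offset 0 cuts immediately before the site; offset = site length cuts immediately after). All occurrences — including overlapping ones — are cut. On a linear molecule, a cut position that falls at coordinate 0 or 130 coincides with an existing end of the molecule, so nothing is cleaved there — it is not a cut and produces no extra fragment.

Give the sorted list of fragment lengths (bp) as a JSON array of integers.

Per-enzyme occurrences:
  ZebIX (CCCGATGA, off=6): starts [1, 14, 37, 65, 81, 106] → cuts [7, 20, 43, 71, 87, 112]
  EstIV (CAAG, off=4): starts [9, 23, 77, 92, 119] → cuts [13, 27, 81, 96, 123]

Pooled cuts: [7, 13, 20, 27, 43, 71, 81, 87, 96, 112, 123]

Fragments:
  [0,7): 7 bp
  [7,13): 6 bp
  [13,20): 7 bp
  [20,27): 7 bp
  [27,43): 16 bp
  [43,71): 28 bp
  [71,81): 10 bp
  [81,87): 6 bp
  [87,96): 9 bp
  [96,112): 16 bp
  [112,123): 11 bp
  [123,130): 7 bp

[6,6,7,7,7,7,9,10,11,16,16,28]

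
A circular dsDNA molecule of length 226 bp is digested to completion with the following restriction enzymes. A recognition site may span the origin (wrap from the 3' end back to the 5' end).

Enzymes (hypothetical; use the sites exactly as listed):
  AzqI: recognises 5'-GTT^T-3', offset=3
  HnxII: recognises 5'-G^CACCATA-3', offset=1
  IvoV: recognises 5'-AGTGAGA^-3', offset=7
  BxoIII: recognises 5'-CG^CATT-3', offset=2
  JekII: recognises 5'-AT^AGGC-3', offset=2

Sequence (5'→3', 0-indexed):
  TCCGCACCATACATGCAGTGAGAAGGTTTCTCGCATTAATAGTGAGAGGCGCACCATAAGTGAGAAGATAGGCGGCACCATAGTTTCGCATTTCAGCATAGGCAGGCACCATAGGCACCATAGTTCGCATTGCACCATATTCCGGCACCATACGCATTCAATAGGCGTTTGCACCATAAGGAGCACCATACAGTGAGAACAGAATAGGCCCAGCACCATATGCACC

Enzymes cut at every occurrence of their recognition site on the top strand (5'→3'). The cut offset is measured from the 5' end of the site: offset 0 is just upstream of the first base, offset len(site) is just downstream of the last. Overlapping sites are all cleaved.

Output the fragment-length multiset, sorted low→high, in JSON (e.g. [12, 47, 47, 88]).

Per-enzyme occurrences:
  AzqI GTTT/3: at [25, 82, 166] ⇒ [28, 85, 169]
  HnxII GCACCATA/1: at [3, 50, 74, 105, 114, 131, 144, 170, 182, 212] ⇒ [4, 51, 75, 106, 115, 132, 145, 171, 183, 213]
  IvoV AGTGAGA/7: at [16, 40, 58, 191] ⇒ [23, 47, 65, 198]
  BxoIII CGCATT/2: at [31, 86, 125, 152] ⇒ [33, 88, 127, 154]
  JekII ATAGGC/2: at [67, 97, 110, 160, 203] ⇒ [69, 99, 112, 162, 205]

Pooled cuts: [4, 23, 28, 33, 47, 51, 65, 69, 75, 85, 88, 99, 106, 112, 115, 127, 132, 145, 154, 162, 169, 171, 183, 198, 205, 213]

Fragment lengths:
  4→23: 19 bp
  23→28: 5 bp
  28→33: 5 bp
  33→47: 14 bp
  47→51: 4 bp
  51→65: 14 bp
  65→69: 4 bp
  69→75: 6 bp
  75→85: 10 bp
  85→88: 3 bp
  88→99: 11 bp
  99→106: 7 bp
  106→112: 6 bp
  112→115: 3 bp
  115→127: 12 bp
  127→132: 5 bp
  132→145: 13 bp
  145→154: 9 bp
  154→162: 8 bp
  162→169: 7 bp
  169→171: 2 bp
  171→183: 12 bp
  183→198: 15 bp
  198→205: 7 bp
  205→213: 8 bp
  213→4 (wrap): 226-213+4 = 17 bp

[2,3,3,4,4,5,5,5,6,6,7,7,7,8,8,9,10,11,12,12,13,14,14,15,17,19]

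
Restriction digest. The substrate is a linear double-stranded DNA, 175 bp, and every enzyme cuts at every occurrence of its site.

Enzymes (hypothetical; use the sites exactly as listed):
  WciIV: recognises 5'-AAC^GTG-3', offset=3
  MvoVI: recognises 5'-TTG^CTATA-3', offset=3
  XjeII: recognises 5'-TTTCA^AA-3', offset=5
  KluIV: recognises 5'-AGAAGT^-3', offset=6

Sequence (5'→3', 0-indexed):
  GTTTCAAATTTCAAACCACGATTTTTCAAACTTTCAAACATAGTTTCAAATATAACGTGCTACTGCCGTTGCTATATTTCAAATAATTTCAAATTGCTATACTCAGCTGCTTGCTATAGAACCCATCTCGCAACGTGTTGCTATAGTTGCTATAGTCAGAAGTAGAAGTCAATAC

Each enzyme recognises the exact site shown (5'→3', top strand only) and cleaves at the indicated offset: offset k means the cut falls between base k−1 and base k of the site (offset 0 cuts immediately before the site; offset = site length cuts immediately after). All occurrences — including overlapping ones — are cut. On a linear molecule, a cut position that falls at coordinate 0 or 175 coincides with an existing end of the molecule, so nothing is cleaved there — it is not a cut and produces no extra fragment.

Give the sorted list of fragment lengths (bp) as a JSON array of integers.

Site scan:
  WciIV AACGTG/3: at [53, 131] ⇒ [56, 134]
  MvoVI TTGCTATA/3: at [68, 93, 110, 137, 146] ⇒ [71, 96, 113, 140, 149]
  XjeII TTTCAAA/5: at [1, 8, 23, 31, 43, 76, 86] ⇒ [6, 13, 28, 36, 48, 81, 91]
  KluIV AGAAGT/6: at [157, 163] ⇒ [163, 169]

Pooled cuts: [6, 13, 28, 36, 48, 56, 71, 81, 91, 96, 113, 134, 140, 149, 163, 169]

Fragments:
  [0,6): 6 bp
  [6,13): 7 bp
  [13,28): 15 bp
  [28,36): 8 bp
  [36,48): 12 bp
  [48,56): 8 bp
  [56,71): 15 bp
  [71,81): 10 bp
  [81,91): 10 bp
  [91,96): 5 bp
  [96,113): 17 bp
  [113,134): 21 bp
  [134,140): 6 bp
  [140,149): 9 bp
  [149,163): 14 bp
  [163,169): 6 bp
  [169,175): 6 bp

[5,6,6,6,6,7,8,8,9,10,10,12,14,15,15,17,21]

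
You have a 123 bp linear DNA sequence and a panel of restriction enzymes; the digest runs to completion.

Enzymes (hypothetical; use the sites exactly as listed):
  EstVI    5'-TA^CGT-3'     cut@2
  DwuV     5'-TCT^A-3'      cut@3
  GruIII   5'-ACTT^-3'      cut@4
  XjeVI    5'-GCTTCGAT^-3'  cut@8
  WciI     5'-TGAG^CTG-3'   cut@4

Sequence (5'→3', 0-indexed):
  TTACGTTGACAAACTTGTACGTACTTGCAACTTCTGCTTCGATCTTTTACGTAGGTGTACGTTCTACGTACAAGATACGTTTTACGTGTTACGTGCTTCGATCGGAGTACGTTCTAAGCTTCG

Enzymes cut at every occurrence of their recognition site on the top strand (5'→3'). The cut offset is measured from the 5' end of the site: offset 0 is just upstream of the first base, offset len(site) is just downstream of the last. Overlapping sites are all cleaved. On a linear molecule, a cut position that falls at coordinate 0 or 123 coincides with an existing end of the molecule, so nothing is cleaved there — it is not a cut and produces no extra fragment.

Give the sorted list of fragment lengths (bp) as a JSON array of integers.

[1,3,3,6,6,6,7,7,7,7,7,8,10,10,11,11,13]

Per-enzyme occurrences:
  EstVI (TACGT, off=2): starts [1, 17, 47, 57, 64, 75, 82, 89, 107] → cuts [3, 19, 49, 59, 66, 77, 84, 91, 109]
  DwuV (TCTA, off=3): starts [62, 112] → cuts [65, 115]
  GruIII (ACTT, off=4): starts [12, 22, 29] → cuts [16, 26, 33]
  XjeVI (GCTTCGAT, off=8): starts [35, 94] → cuts [43, 102]
  WciI (TGAGCTG, off=4): no sites

Pooled cuts: [3, 16, 19, 26, 33, 43, 49, 59, 65, 66, 77, 84, 91, 102, 109, 115]

Fragments:
  [0,3): 3 bp
  [3,16): 13 bp
  [16,19): 3 bp
  [19,26): 7 bp
  [26,33): 7 bp
  [33,43): 10 bp
  [43,49): 6 bp
  [49,59): 10 bp
  [59,65): 6 bp
  [65,66): 1 bp
  [66,77): 11 bp
  [77,84): 7 bp
  [84,91): 7 bp
  [91,102): 11 bp
  [102,109): 7 bp
  [109,115): 6 bp
  [115,123): 8 bp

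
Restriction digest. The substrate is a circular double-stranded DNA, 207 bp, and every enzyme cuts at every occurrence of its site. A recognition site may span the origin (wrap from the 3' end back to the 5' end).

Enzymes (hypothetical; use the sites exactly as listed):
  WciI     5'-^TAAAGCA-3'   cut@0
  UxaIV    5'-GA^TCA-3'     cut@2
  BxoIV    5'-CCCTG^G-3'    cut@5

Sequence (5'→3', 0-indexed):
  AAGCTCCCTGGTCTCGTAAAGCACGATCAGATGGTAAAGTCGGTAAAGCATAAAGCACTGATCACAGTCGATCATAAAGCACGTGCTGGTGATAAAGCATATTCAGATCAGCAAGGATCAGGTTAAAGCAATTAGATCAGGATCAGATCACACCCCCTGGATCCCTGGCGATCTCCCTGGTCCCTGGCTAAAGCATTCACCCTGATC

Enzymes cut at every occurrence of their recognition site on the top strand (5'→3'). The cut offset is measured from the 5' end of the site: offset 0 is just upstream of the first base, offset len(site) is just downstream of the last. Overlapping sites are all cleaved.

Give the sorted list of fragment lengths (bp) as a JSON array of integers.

Scan for sites:
  WciI TAAAGCA/0: at [16, 43, 50, 74, 92, 123, 188] ⇒ [16, 43, 50, 74, 92, 123, 188]
  UxaIV GATCA/2: at [24, 59, 69, 105, 115, 134, 140, 145, 203] ⇒ [26, 61, 71, 107, 117, 136, 142, 147, 205]
  BxoIV CCCTGG/5: at [5, 154, 162, 174, 181] ⇒ [10, 159, 167, 179, 186]

Pooled cuts: [10, 16, 26, 43, 50, 61, 71, 74, 92, 107, 117, 123, 136, 142, 147, 159, 167, 179, 186, 188, 205]

Fragments:
  10→16: 6 bp
  16→26: 10 bp
  26→43: 17 bp
  43→50: 7 bp
  50→61: 11 bp
  61→71: 10 bp
  71→74: 3 bp
  74→92: 18 bp
  92→107: 15 bp
  107→117: 10 bp
  117→123: 6 bp
  123→136: 13 bp
  136→142: 6 bp
  142→147: 5 bp
  147→159: 12 bp
  159→167: 8 bp
  167→179: 12 bp
  179→186: 7 bp
  186→188: 2 bp
  188→205: 17 bp
  205→10 (wrap): 207-205+10 = 12 bp

[2,3,5,6,6,6,7,7,8,10,10,10,11,12,12,12,13,15,17,17,18]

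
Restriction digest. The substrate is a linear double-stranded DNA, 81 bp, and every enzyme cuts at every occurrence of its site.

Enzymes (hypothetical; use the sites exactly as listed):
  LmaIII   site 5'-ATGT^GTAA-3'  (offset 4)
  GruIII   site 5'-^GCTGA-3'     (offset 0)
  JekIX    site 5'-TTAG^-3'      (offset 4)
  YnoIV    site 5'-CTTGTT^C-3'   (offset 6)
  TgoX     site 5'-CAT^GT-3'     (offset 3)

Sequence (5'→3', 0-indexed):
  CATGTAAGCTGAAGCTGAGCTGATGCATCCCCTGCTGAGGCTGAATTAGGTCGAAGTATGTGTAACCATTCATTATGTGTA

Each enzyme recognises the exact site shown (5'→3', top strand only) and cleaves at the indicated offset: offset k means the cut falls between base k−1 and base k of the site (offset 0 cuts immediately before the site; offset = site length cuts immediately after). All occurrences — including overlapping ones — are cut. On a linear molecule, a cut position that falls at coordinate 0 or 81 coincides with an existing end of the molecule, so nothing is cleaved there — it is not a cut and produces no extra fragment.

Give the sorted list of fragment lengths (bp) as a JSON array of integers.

Scan for sites:
  LmaIII ATGTGTAA/4: at [57] ⇒ [61]
  GruIII GCTGA/0: at [7, 13, 18, 33, 39] ⇒ [7, 13, 18, 33, 39]
  JekIX TTAG/4: at [45] ⇒ [49]
  YnoIV (CTTGTTC, off=6): no sites
  TgoX CATGT/3: at [0] ⇒ [3]

Pooled cuts: [3, 7, 13, 18, 33, 39, 49, 61]

Fragment lengths:
  [0,3): 3 bp
  [3,7): 4 bp
  [7,13): 6 bp
  [13,18): 5 bp
  [18,33): 15 bp
  [33,39): 6 bp
  [39,49): 10 bp
  [49,61): 12 bp
  [61,81): 20 bp

[3,4,5,6,6,10,12,15,20]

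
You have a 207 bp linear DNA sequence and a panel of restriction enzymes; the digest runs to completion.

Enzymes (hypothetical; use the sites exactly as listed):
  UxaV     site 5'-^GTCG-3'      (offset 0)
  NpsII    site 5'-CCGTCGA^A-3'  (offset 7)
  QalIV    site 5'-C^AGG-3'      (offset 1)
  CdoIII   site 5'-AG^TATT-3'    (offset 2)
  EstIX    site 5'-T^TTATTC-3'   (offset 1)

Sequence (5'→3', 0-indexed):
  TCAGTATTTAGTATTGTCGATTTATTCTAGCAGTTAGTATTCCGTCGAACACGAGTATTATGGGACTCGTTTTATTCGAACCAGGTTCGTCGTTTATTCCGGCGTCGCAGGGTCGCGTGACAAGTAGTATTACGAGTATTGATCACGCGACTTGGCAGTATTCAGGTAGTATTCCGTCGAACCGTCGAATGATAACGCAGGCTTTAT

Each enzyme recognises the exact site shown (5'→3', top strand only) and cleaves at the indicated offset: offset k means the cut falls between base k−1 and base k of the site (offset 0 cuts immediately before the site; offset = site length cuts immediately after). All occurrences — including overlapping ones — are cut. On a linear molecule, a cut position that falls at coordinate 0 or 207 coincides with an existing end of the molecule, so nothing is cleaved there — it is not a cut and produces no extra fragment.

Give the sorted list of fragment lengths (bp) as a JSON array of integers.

Site scan:
  UxaV (GTCG, off=0): starts [15, 43, 88, 103, 111, 175, 183] → cuts [15, 43, 88, 103, 111, 175, 183]
  NpsII (CCGTCGAA, off=7): starts [41, 173, 181] → cuts [48, 180, 188]
  QalIV (CAGG, off=1): starts [81, 107, 162, 197] → cuts [82, 108, 163, 198]
  CdoIII (AGTATT, off=2): starts [2, 9, 35, 53, 125, 134, 156, 167] → cuts [4, 11, 37, 55, 127, 136, 158, 169]
  EstIX (TTTATTC, off=1): starts [20, 70, 92] → cuts [21, 71, 93]

Pooled cuts: [4, 11, 15, 21, 37, 43, 48, 55, 71, 82, 88, 93, 103, 108, 111, 127, 136, 158, 163, 169, 175, 180, 183, 188, 198]

Fragments:
  [0,4): 4 bp
  [4,11): 7 bp
  [11,15): 4 bp
  [15,21): 6 bp
  [21,37): 16 bp
  [37,43): 6 bp
  [43,48): 5 bp
  [48,55): 7 bp
  [55,71): 16 bp
  [71,82): 11 bp
  [82,88): 6 bp
  [88,93): 5 bp
  [93,103): 10 bp
  [103,108): 5 bp
  [108,111): 3 bp
  [111,127): 16 bp
  [127,136): 9 bp
  [136,158): 22 bp
  [158,163): 5 bp
  [163,169): 6 bp
  [169,175): 6 bp
  [175,180): 5 bp
  [180,183): 3 bp
  [183,188): 5 bp
  [188,198): 10 bp
  [198,207): 9 bp

[3,3,4,4,5,5,5,5,5,5,6,6,6,6,6,7,7,9,9,10,10,11,16,16,16,22]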